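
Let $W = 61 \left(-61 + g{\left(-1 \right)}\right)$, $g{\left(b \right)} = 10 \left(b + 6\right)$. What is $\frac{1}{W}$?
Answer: $- \frac{1}{671} \approx -0.0014903$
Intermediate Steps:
$g{\left(b \right)} = 60 + 10 b$ ($g{\left(b \right)} = 10 \left(6 + b\right) = 60 + 10 b$)
$W = -671$ ($W = 61 \left(-61 + \left(60 + 10 \left(-1\right)\right)\right) = 61 \left(-61 + \left(60 - 10\right)\right) = 61 \left(-61 + 50\right) = 61 \left(-11\right) = -671$)
$\frac{1}{W} = \frac{1}{-671} = - \frac{1}{671}$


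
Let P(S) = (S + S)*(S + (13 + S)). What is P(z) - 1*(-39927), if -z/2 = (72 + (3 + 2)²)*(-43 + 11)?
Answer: 154358391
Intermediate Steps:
z = 6208 (z = -2*(72 + (3 + 2)²)*(-43 + 11) = -2*(72 + 5²)*(-32) = -2*(72 + 25)*(-32) = -194*(-32) = -2*(-3104) = 6208)
P(S) = 2*S*(13 + 2*S) (P(S) = (2*S)*(13 + 2*S) = 2*S*(13 + 2*S))
P(z) - 1*(-39927) = 2*6208*(13 + 2*6208) - 1*(-39927) = 2*6208*(13 + 12416) + 39927 = 2*6208*12429 + 39927 = 154318464 + 39927 = 154358391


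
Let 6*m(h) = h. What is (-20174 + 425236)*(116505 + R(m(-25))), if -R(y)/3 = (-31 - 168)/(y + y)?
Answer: 1179068241708/25 ≈ 4.7163e+10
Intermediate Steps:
m(h) = h/6
R(y) = 597/(2*y) (R(y) = -3*(-31 - 168)/(y + y) = -(-597)/(2*y) = 597/(2*y))
(-20174 + 425236)*(116505 + R(m(-25))) = (-20174 + 425236)*(116505 + 597/(2*(((⅙)*(-25))))) = 405062*(116505 + 597/(2*(-25/6))) = 405062*(116505 + (597/2)*(-6/25)) = 405062*(116505 - 1791/25) = 405062*(2910834/25) = 1179068241708/25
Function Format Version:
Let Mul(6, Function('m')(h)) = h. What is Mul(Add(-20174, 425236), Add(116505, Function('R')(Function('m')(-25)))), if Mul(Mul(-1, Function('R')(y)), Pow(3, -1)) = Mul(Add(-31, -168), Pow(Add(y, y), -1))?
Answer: Rational(1179068241708, 25) ≈ 4.7163e+10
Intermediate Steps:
Function('m')(h) = Mul(Rational(1, 6), h)
Function('R')(y) = Mul(Rational(597, 2), Pow(y, -1)) (Function('R')(y) = Mul(-3, Mul(Add(-31, -168), Pow(Add(y, y), -1))) = Mul(-3, Mul(-199, Pow(Mul(2, y), -1))) = Mul(-3, Mul(-199, Mul(Rational(1, 2), Pow(y, -1)))) = Mul(-3, Mul(Rational(-199, 2), Pow(y, -1))) = Mul(Rational(597, 2), Pow(y, -1)))
Mul(Add(-20174, 425236), Add(116505, Function('R')(Function('m')(-25)))) = Mul(Add(-20174, 425236), Add(116505, Mul(Rational(597, 2), Pow(Mul(Rational(1, 6), -25), -1)))) = Mul(405062, Add(116505, Mul(Rational(597, 2), Pow(Rational(-25, 6), -1)))) = Mul(405062, Add(116505, Mul(Rational(597, 2), Rational(-6, 25)))) = Mul(405062, Add(116505, Rational(-1791, 25))) = Mul(405062, Rational(2910834, 25)) = Rational(1179068241708, 25)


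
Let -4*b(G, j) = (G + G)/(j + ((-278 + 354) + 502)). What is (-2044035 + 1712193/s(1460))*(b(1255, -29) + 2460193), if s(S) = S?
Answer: -2685604180403176571/534360 ≈ -5.0258e+12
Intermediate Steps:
b(G, j) = -G/(2*(578 + j)) (b(G, j) = -(G + G)/(4*(j + ((-278 + 354) + 502))) = -2*G/(4*(j + (76 + 502))) = -2*G/(4*(j + 578)) = -2*G/(4*(578 + j)) = -G/(2*(578 + j)))
(-2044035 + 1712193/s(1460))*(b(1255, -29) + 2460193) = (-2044035 + 1712193/1460)*(-1*1255/(1156 + 2*(-29)) + 2460193) = (-2044035 + 1712193*(1/1460))*(-1*1255/(1156 - 58) + 2460193) = (-2044035 + 1712193/1460)*(-1*1255/1098 + 2460193) = -2982578907*(-1*1255*1/1098 + 2460193)/1460 = -2982578907*(-1255/1098 + 2460193)/1460 = -2982578907/1460*2701290659/1098 = -2685604180403176571/534360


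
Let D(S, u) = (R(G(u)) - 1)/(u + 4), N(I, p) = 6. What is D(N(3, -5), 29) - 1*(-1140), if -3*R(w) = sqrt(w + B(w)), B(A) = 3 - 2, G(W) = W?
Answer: 37619/33 - sqrt(30)/99 ≈ 1139.9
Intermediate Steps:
B(A) = 1
R(w) = -sqrt(1 + w)/3 (R(w) = -sqrt(w + 1)/3 = -sqrt(1 + w)/3)
D(S, u) = (-1 - sqrt(1 + u)/3)/(4 + u) (D(S, u) = (-sqrt(1 + u)/3 - 1)/(u + 4) = (-1 - sqrt(1 + u)/3)/(4 + u))
D(N(3, -5), 29) - 1*(-1140) = (-3 - sqrt(1 + 29))/(3*(4 + 29)) - 1*(-1140) = (1/3)*(-3 - sqrt(30))/33 + 1140 = (1/3)*(1/33)*(-3 - sqrt(30)) + 1140 = (-1/33 - sqrt(30)/99) + 1140 = 37619/33 - sqrt(30)/99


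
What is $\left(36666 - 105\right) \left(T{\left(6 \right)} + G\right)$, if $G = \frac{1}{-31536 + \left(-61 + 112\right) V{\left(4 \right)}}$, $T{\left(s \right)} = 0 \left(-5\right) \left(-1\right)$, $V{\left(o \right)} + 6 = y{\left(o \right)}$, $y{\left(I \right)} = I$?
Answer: $- \frac{12187}{10546} \approx -1.1556$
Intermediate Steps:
$V{\left(o \right)} = -6 + o$
$T{\left(s \right)} = 0$ ($T{\left(s \right)} = 0 \left(-1\right) = 0$)
$G = - \frac{1}{31638}$ ($G = \frac{1}{-31536 + \left(-61 + 112\right) \left(-6 + 4\right)} = \frac{1}{-31536 + 51 \left(-2\right)} = \frac{1}{-31536 - 102} = \frac{1}{-31638} = - \frac{1}{31638} \approx -3.1608 \cdot 10^{-5}$)
$\left(36666 - 105\right) \left(T{\left(6 \right)} + G\right) = \left(36666 - 105\right) \left(0 - \frac{1}{31638}\right) = 36561 \left(- \frac{1}{31638}\right) = - \frac{12187}{10546}$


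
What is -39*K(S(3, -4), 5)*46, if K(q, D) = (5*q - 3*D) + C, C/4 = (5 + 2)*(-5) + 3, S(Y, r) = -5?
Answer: 301392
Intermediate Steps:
C = -128 (C = 4*((5 + 2)*(-5) + 3) = 4*(7*(-5) + 3) = 4*(-35 + 3) = 4*(-32) = -128)
K(q, D) = -128 - 3*D + 5*q (K(q, D) = (5*q - 3*D) - 128 = (-3*D + 5*q) - 128 = -128 - 3*D + 5*q)
-39*K(S(3, -4), 5)*46 = -39*(-128 - 3*5 + 5*(-5))*46 = -39*(-128 - 15 - 25)*46 = -39*(-168)*46 = 6552*46 = 301392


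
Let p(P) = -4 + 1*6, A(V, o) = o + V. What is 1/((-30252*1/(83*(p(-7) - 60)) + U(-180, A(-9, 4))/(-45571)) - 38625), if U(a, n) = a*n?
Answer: -109689397/4236065818479 ≈ -2.5894e-5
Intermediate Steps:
A(V, o) = V + o
p(P) = 2 (p(P) = -4 + 6 = 2)
1/((-30252*1/(83*(p(-7) - 60)) + U(-180, A(-9, 4))/(-45571)) - 38625) = 1/((-30252*1/(83*(2 - 60)) - 180*(-9 + 4)/(-45571)) - 38625) = 1/((-30252/((-58*83)) - 180*(-5)*(-1/45571)) - 38625) = 1/((-30252/(-4814) + 900*(-1/45571)) - 38625) = 1/((-30252*(-1/4814) - 900/45571) - 38625) = 1/((15126/2407 - 900/45571) - 38625) = 1/(687140646/109689397 - 38625) = 1/(-4236065818479/109689397) = -109689397/4236065818479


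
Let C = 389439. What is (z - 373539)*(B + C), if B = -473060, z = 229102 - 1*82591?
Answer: 18984308388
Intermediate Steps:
z = 146511 (z = 229102 - 82591 = 146511)
(z - 373539)*(B + C) = (146511 - 373539)*(-473060 + 389439) = -227028*(-83621) = 18984308388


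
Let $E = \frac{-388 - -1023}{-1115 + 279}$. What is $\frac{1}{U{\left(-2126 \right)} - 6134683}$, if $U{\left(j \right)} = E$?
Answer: $- \frac{836}{5128595623} \approx -1.6301 \cdot 10^{-7}$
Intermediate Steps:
$E = - \frac{635}{836}$ ($E = \frac{-388 + 1023}{-836} = 635 \left(- \frac{1}{836}\right) = - \frac{635}{836} \approx -0.75957$)
$U{\left(j \right)} = - \frac{635}{836}$
$\frac{1}{U{\left(-2126 \right)} - 6134683} = \frac{1}{- \frac{635}{836} - 6134683} = \frac{1}{- \frac{5128595623}{836}} = - \frac{836}{5128595623}$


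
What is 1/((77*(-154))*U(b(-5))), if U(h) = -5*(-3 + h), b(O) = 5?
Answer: 1/118580 ≈ 8.4331e-6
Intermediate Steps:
U(h) = 15 - 5*h
1/((77*(-154))*U(b(-5))) = 1/((77*(-154))*(15 - 5*5)) = 1/(-11858*(15 - 25)) = 1/(-11858*(-10)) = 1/118580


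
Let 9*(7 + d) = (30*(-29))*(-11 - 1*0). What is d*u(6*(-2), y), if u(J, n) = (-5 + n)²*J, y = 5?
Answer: 0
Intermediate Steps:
u(J, n) = J*(-5 + n)²
d = 3169/3 (d = -7 + ((30*(-29))*(-11 - 1*0))/9 = -7 + (-870*(-11 + 0))/9 = -7 + (-870*(-11))/9 = -7 + (⅑)*9570 = -7 + 3190/3 = 3169/3 ≈ 1056.3)
d*u(6*(-2), y) = 3169*((6*(-2))*(-5 + 5)²)/3 = 3169*(-12*0²)/3 = 3169*(-12*0)/3 = (3169/3)*0 = 0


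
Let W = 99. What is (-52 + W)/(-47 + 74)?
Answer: 47/27 ≈ 1.7407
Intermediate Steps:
(-52 + W)/(-47 + 74) = (-52 + 99)/(-47 + 74) = 47/27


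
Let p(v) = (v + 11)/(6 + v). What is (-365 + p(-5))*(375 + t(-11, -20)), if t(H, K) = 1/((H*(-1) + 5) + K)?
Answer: -538141/4 ≈ -1.3454e+5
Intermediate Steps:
p(v) = (11 + v)/(6 + v)
t(H, K) = 1/(5 + K - H) (t(H, K) = 1/((-H + 5) + K) = 1/((5 - H) + K) = 1/(5 + K - H))
(-365 + p(-5))*(375 + t(-11, -20)) = (-365 + (11 - 5)/(6 - 5))*(375 + 1/(5 - 20 - 1*(-11))) = (-365 + 6/1)*(375 + 1/(5 - 20 + 11)) = (-365 + 1*6)*(375 + 1/(-4)) = (-365 + 6)*(375 - ¼) = -359*1499/4 = -538141/4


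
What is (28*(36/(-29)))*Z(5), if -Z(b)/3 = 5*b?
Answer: 75600/29 ≈ 2606.9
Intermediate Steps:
Z(b) = -15*b
(28*(36/(-29)))*Z(5) = (28*(36/(-29)))*(-15*5) = (28*(36*(-1/29)))*(-75) = (28*(-36/29))*(-75) = -1008/29*(-75) = 75600/29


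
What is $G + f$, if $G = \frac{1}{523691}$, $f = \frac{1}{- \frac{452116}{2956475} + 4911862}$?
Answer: $\frac{16070076103559}{7604934264073926794} \approx 2.1131 \cdot 10^{-6}$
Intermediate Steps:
$f = \frac{2956475}{14521796754334}$ ($f = \frac{1}{\left(-452116\right) \frac{1}{2956475} + 4911862} = \frac{1}{- \frac{452116}{2956475} + 4911862} = \frac{1}{\frac{14521796754334}{2956475}} = \frac{2956475}{14521796754334} \approx 2.0359 \cdot 10^{-7}$)
$G = \frac{1}{523691} \approx 1.9095 \cdot 10^{-6}$
$G + f = \frac{1}{523691} + \frac{2956475}{14521796754334} = \frac{16070076103559}{7604934264073926794}$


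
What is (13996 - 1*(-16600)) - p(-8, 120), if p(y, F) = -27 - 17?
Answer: 30640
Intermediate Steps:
p(y, F) = -44
(13996 - 1*(-16600)) - p(-8, 120) = (13996 - 1*(-16600)) - 1*(-44) = (13996 + 16600) + 44 = 30596 + 44 = 30640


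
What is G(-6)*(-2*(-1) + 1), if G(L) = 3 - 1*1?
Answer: 6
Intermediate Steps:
G(L) = 2 (G(L) = 3 - 1 = 2)
G(-6)*(-2*(-1) + 1) = 2*(-2*(-1) + 1) = 2*(2 + 1) = 2*3 = 6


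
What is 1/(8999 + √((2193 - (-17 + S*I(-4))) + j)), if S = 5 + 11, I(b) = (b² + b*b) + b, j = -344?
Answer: 8999/80980583 - √1418/80980583 ≈ 0.00011066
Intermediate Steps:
I(b) = b + 2*b² (I(b) = (b² + b²) + b = 2*b² + b = b + 2*b²)
S = 16
1/(8999 + √((2193 - (-17 + S*I(-4))) + j)) = 1/(8999 + √((2193 - (-17 + 16*(-4*(1 + 2*(-4))))) - 344)) = 1/(8999 + √((2193 - (-17 + 16*(-4*(1 - 8)))) - 344)) = 1/(8999 + √((2193 - (-17 + 16*(-4*(-7)))) - 344)) = 1/(8999 + √((2193 - (-17 + 16*28)) - 344)) = 1/(8999 + √((2193 - (-17 + 448)) - 344)) = 1/(8999 + √((2193 - 1*431) - 344)) = 1/(8999 + √((2193 - 431) - 344)) = 1/(8999 + √(1762 - 344)) = 1/(8999 + √1418)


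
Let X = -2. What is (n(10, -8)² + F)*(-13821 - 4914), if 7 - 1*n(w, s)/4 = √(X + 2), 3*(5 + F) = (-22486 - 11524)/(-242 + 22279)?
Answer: -321408036455/22037 ≈ -1.4585e+7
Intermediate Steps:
F = -364565/66111 (F = -5 + ((-22486 - 11524)/(-242 + 22279))/3 = -5 + (-34010/22037)/3 = -5 + (-34010*1/22037)/3 = -5 + (⅓)*(-34010/22037) = -5 - 34010/66111 = -364565/66111 ≈ -5.5144)
n(w, s) = 28 (n(w, s) = 28 - 4*√(-2 + 2) = 28 - 4*√0 = 28 - 4*0 = 28 + 0 = 28)
(n(10, -8)² + F)*(-13821 - 4914) = (28² - 364565/66111)*(-13821 - 4914) = (784 - 364565/66111)*(-18735) = (51466459/66111)*(-18735) = -321408036455/22037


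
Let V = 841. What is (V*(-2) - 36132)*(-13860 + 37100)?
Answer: -878797360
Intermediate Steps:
(V*(-2) - 36132)*(-13860 + 37100) = (841*(-2) - 36132)*(-13860 + 37100) = (-1682 - 36132)*23240 = -37814*23240 = -878797360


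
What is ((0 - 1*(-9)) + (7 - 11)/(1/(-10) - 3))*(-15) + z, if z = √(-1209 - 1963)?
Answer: -4785/31 + 2*I*√793 ≈ -154.35 + 56.32*I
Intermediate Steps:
z = 2*I*√793 (z = √(-3172) = 2*I*√793 ≈ 56.32*I)
((0 - 1*(-9)) + (7 - 11)/(1/(-10) - 3))*(-15) + z = ((0 - 1*(-9)) + (7 - 11)/(1/(-10) - 3))*(-15) + 2*I*√793 = ((0 + 9) - 4/(-⅒ - 3))*(-15) + 2*I*√793 = (9 - 4/(-31/10))*(-15) + 2*I*√793 = (9 - 4*(-10/31))*(-15) + 2*I*√793 = (9 + 40/31)*(-15) + 2*I*√793 = (319/31)*(-15) + 2*I*√793 = -4785/31 + 2*I*√793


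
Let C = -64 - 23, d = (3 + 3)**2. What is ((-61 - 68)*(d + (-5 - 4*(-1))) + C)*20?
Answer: -92040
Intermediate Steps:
d = 36 (d = 6**2 = 36)
C = -87
((-61 - 68)*(d + (-5 - 4*(-1))) + C)*20 = ((-61 - 68)*(36 + (-5 - 4*(-1))) - 87)*20 = (-129*(36 + (-5 + 4)) - 87)*20 = (-129*(36 - 1) - 87)*20 = (-129*35 - 87)*20 = (-4515 - 87)*20 = -4602*20 = -92040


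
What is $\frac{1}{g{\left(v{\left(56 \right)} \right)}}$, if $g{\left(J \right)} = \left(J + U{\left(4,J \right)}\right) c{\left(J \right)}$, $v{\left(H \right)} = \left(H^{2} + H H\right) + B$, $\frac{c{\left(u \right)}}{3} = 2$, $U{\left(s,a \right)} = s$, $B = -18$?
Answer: $\frac{1}{37548} \approx 2.6633 \cdot 10^{-5}$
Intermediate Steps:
$c{\left(u \right)} = 6$ ($c{\left(u \right)} = 3 \cdot 2 = 6$)
$v{\left(H \right)} = -18 + 2 H^{2}$ ($v{\left(H \right)} = \left(H^{2} + H H\right) - 18 = \left(H^{2} + H^{2}\right) - 18 = 2 H^{2} - 18 = -18 + 2 H^{2}$)
$g{\left(J \right)} = 24 + 6 J$ ($g{\left(J \right)} = \left(J + 4\right) 6 = \left(4 + J\right) 6 = 24 + 6 J$)
$\frac{1}{g{\left(v{\left(56 \right)} \right)}} = \frac{1}{24 + 6 \left(-18 + 2 \cdot 56^{2}\right)} = \frac{1}{24 + 6 \left(-18 + 2 \cdot 3136\right)} = \frac{1}{24 + 6 \left(-18 + 6272\right)} = \frac{1}{24 + 6 \cdot 6254} = \frac{1}{24 + 37524} = \frac{1}{37548}$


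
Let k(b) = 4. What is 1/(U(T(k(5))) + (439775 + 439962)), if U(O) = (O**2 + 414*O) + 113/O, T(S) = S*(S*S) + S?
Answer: 68/62050997 ≈ 1.0959e-6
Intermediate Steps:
T(S) = S + S**3 (T(S) = S*S**2 + S = S**3 + S = S + S**3)
U(O) = O**2 + 113/O + 414*O
1/(U(T(k(5))) + (439775 + 439962)) = 1/((113 + (4 + 4**3)**2*(414 + (4 + 4**3)))/(4 + 4**3) + (439775 + 439962)) = 1/((113 + (4 + 64)**2*(414 + (4 + 64)))/(4 + 64) + 879737) = 1/((113 + 68**2*(414 + 68))/68 + 879737) = 1/((113 + 4624*482)/68 + 879737) = 1/((113 + 2228768)/68 + 879737) = 1/((1/68)*2228881 + 879737) = 1/(2228881/68 + 879737) = 1/(62050997/68) = 68/62050997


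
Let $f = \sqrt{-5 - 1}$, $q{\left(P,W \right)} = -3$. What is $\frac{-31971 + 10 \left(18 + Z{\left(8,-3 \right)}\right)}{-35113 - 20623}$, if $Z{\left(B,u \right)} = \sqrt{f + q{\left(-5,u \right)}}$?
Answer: $\frac{31791}{55736} - \frac{5 \sqrt{-3 + i \sqrt{6}}}{27868} \approx 0.57027 - 0.0003326 i$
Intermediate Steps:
$f = i \sqrt{6}$ ($f = \sqrt{-6} = i \sqrt{6} \approx 2.4495 i$)
$Z{\left(B,u \right)} = \sqrt{-3 + i \sqrt{6}}$ ($Z{\left(B,u \right)} = \sqrt{i \sqrt{6} - 3} = \sqrt{-3 + i \sqrt{6}}$)
$\frac{-31971 + 10 \left(18 + Z{\left(8,-3 \right)}\right)}{-35113 - 20623} = \frac{-31971 + 10 \left(18 + \sqrt{-3 + i \sqrt{6}}\right)}{-35113 - 20623} = \frac{-31971 + \left(180 + 10 \sqrt{-3 + i \sqrt{6}}\right)}{-55736} = \left(-31791 + 10 \sqrt{-3 + i \sqrt{6}}\right) \left(- \frac{1}{55736}\right) = \frac{31791}{55736} - \frac{5 \sqrt{-3 + i \sqrt{6}}}{27868}$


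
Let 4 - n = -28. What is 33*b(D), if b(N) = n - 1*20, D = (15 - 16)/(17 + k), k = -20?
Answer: 396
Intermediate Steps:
D = 1/3 (D = (15 - 16)/(17 - 20) = -1/(-3) = -1*(-1/3) = 1/3 ≈ 0.33333)
n = 32 (n = 4 - 1*(-28) = 4 + 28 = 32)
b(N) = 12 (b(N) = 32 - 1*20 = 32 - 20 = 12)
33*b(D) = 33*12 = 396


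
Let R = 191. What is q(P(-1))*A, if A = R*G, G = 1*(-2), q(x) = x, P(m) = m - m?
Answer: 0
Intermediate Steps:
P(m) = 0
G = -2
A = -382 (A = 191*(-2) = -382)
q(P(-1))*A = 0*(-382) = 0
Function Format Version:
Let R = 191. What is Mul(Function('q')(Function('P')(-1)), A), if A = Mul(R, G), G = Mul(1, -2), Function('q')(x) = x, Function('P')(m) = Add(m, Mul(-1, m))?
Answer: 0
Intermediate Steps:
Function('P')(m) = 0
G = -2
A = -382 (A = Mul(191, -2) = -382)
Mul(Function('q')(Function('P')(-1)), A) = Mul(0, -382) = 0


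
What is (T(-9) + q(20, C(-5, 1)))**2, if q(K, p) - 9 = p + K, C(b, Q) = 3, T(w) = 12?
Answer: 1936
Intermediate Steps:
q(K, p) = 9 + K + p (q(K, p) = 9 + (p + K) = 9 + (K + p) = 9 + K + p)
(T(-9) + q(20, C(-5, 1)))**2 = (12 + (9 + 20 + 3))**2 = (12 + 32)**2 = 44**2 = 1936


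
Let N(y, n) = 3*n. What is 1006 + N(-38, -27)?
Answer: 925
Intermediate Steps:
1006 + N(-38, -27) = 1006 + 3*(-27) = 1006 - 81 = 925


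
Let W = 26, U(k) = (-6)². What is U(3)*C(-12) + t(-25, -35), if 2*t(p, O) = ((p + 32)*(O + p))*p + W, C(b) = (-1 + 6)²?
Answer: 6163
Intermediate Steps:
C(b) = 25 (C(b) = 5² = 25)
U(k) = 36
t(p, O) = 13 + p*(32 + p)*(O + p)/2 (t(p, O) = (((p + 32)*(O + p))*p + 26)/2 = (((32 + p)*(O + p))*p + 26)/2 = (p*(32 + p)*(O + p) + 26)/2 = (26 + p*(32 + p)*(O + p))/2 = 13 + p*(32 + p)*(O + p)/2)
U(3)*C(-12) + t(-25, -35) = 36*25 + (13 + (½)*(-25)³ + 16*(-25)² + (½)*(-35)*(-25)² + 16*(-35)*(-25)) = 900 + (13 + (½)*(-15625) + 16*625 + (½)*(-35)*625 + 14000) = 900 + (13 - 15625/2 + 10000 - 21875/2 + 14000) = 900 + 5263 = 6163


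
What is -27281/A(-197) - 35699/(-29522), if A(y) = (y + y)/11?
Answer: 76494413/100273 ≈ 762.86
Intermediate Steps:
A(y) = 2*y/11 (A(y) = (2*y)*(1/11) = 2*y/11)
-27281/A(-197) - 35699/(-29522) = -27281/((2/11)*(-197)) - 35699/(-29522) = -27281/(-394/11) - 35699*(-1/29522) = -27281*(-11/394) + 1231/1018 = 300091/394 + 1231/1018 = 76494413/100273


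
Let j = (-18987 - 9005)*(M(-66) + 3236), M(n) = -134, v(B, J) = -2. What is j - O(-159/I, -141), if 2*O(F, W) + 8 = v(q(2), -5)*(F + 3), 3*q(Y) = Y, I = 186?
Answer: -5383533027/62 ≈ -8.6831e+7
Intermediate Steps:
q(Y) = Y/3
O(F, W) = -7 - F (O(F, W) = -4 + (-2*(F + 3))/2 = -4 + (-2*(3 + F))/2 = -4 + (-6 - 2*F)/2 = -4 + (-3 - F) = -7 - F)
j = -86831184 (j = (-18987 - 9005)*(-134 + 3236) = -27992*3102 = -86831184)
j - O(-159/I, -141) = -86831184 - (-7 - (-159)/186) = -86831184 - (-7 - 1*(-53/62)) = -86831184 - (-7 + 53/62) = -86831184 - 1*(-381/62) = -86831184 + 381/62 = -5383533027/62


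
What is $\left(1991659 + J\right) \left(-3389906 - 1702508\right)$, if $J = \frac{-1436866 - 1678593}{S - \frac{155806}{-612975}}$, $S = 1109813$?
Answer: $- \frac{6899708514751392643307956}{680287779481} \approx -1.0142 \cdot 10^{13}$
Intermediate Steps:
$J = - \frac{1909698480525}{680287779481}$ ($J = \frac{-1436866 - 1678593}{1109813 - \frac{155806}{-612975}} = - \frac{3115459}{1109813 - - \frac{155806}{612975}} = - \frac{3115459}{1109813 + \frac{155806}{612975}} = - \frac{3115459}{\frac{680287779481}{612975}} = \left(-3115459\right) \frac{612975}{680287779481} = - \frac{1909698480525}{680287779481} \approx -2.8072$)
$\left(1991659 + J\right) \left(-3389906 - 1702508\right) = \left(1991659 - \frac{1909698480525}{680287779481}\right) \left(-3389906 - 1702508\right) = \frac{1354899368894868454}{680287779481} \left(-5092414\right) = - \frac{6899708514751392643307956}{680287779481}$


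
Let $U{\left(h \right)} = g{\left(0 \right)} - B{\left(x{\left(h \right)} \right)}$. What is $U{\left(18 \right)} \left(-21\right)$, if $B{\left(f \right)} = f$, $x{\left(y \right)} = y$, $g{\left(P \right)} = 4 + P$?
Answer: $294$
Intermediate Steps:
$U{\left(h \right)} = 4 - h$ ($U{\left(h \right)} = \left(4 + 0\right) - h = 4 - h$)
$U{\left(18 \right)} \left(-21\right) = \left(4 - 18\right) \left(-21\right) = \left(-14\right) \left(-21\right) = 294$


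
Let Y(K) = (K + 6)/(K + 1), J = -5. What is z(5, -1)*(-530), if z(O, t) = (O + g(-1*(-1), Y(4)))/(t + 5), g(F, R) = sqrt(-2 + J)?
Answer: -1325/2 - 265*I*sqrt(7)/2 ≈ -662.5 - 350.56*I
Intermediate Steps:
Y(K) = (6 + K)/(1 + K)
g(F, R) = I*sqrt(7) (g(F, R) = sqrt(-2 - 5) = sqrt(-7) = I*sqrt(7))
z(O, t) = (O + I*sqrt(7))/(5 + t) (z(O, t) = (O + I*sqrt(7))/(t + 5) = (O + I*sqrt(7))/(5 + t))
z(5, -1)*(-530) = ((5 + I*sqrt(7))/(5 - 1))*(-530) = ((5 + I*sqrt(7))/4)*(-530) = (5/4 + I*sqrt(7)/4)*(-530) = -1325/2 - 265*I*sqrt(7)/2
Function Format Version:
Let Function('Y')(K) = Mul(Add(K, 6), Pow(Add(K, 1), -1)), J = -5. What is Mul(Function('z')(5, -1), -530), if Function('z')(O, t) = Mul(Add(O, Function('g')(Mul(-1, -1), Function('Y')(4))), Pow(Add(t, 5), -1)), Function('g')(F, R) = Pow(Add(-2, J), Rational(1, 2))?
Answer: Add(Rational(-1325, 2), Mul(Rational(-265, 2), I, Pow(7, Rational(1, 2)))) ≈ Add(-662.50, Mul(-350.56, I))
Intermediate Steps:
Function('Y')(K) = Mul(Pow(Add(1, K), -1), Add(6, K)) (Function('Y')(K) = Mul(Add(6, K), Pow(Add(1, K), -1)) = Mul(Pow(Add(1, K), -1), Add(6, K)))
Function('g')(F, R) = Mul(I, Pow(7, Rational(1, 2))) (Function('g')(F, R) = Pow(Add(-2, -5), Rational(1, 2)) = Pow(-7, Rational(1, 2)) = Mul(I, Pow(7, Rational(1, 2))))
Function('z')(O, t) = Mul(Pow(Add(5, t), -1), Add(O, Mul(I, Pow(7, Rational(1, 2))))) (Function('z')(O, t) = Mul(Add(O, Mul(I, Pow(7, Rational(1, 2)))), Pow(Add(t, 5), -1)) = Mul(Add(O, Mul(I, Pow(7, Rational(1, 2)))), Pow(Add(5, t), -1)) = Mul(Pow(Add(5, t), -1), Add(O, Mul(I, Pow(7, Rational(1, 2))))))
Mul(Function('z')(5, -1), -530) = Mul(Mul(Pow(Add(5, -1), -1), Add(5, Mul(I, Pow(7, Rational(1, 2))))), -530) = Mul(Mul(Pow(4, -1), Add(5, Mul(I, Pow(7, Rational(1, 2))))), -530) = Mul(Mul(Rational(1, 4), Add(5, Mul(I, Pow(7, Rational(1, 2))))), -530) = Mul(Add(Rational(5, 4), Mul(Rational(1, 4), I, Pow(7, Rational(1, 2)))), -530) = Add(Rational(-1325, 2), Mul(Rational(-265, 2), I, Pow(7, Rational(1, 2))))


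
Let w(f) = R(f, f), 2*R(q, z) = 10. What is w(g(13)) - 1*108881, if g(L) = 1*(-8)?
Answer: -108876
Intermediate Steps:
g(L) = -8
R(q, z) = 5 (R(q, z) = (½)*10 = 5)
w(f) = 5
w(g(13)) - 1*108881 = 5 - 1*108881 = 5 - 108881 = -108876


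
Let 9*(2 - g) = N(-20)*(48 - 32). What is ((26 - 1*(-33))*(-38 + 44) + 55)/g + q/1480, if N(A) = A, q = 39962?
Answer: 4738759/125060 ≈ 37.892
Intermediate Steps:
g = 338/9 (g = 2 - (-20)*(48 - 32)/9 = 2 - (-20)*16/9 = 2 - ⅑*(-320) = 2 + 320/9 = 338/9 ≈ 37.556)
((26 - 1*(-33))*(-38 + 44) + 55)/g + q/1480 = ((26 - 1*(-33))*(-38 + 44) + 55)/(338/9) + 39962/1480 = ((26 + 33)*6 + 55)*(9/338) + 39962*(1/1480) = (59*6 + 55)*(9/338) + 19981/740 = (354 + 55)*(9/338) + 19981/740 = 409*(9/338) + 19981/740 = 3681/338 + 19981/740 = 4738759/125060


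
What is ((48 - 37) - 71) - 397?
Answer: -457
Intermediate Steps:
((48 - 37) - 71) - 397 = (11 - 71) - 397 = -60 - 397 = -457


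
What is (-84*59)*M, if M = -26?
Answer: 128856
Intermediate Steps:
(-84*59)*M = -84*59*(-26) = -4956*(-26) = 128856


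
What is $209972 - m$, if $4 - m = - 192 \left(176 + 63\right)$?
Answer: $164080$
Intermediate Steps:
$m = 45892$ ($m = 4 - - 192 \left(176 + 63\right) = 4 - \left(-192\right) 239 = 4 - -45888 = 4 + 45888 = 45892$)
$209972 - m = 209972 - 45892 = 164080$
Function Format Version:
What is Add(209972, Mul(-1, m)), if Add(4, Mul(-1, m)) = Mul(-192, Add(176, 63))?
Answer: 164080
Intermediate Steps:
m = 45892 (m = Add(4, Mul(-1, Mul(-192, Add(176, 63)))) = Add(4, Mul(-1, Mul(-192, 239))) = Add(4, Mul(-1, -45888)) = Add(4, 45888) = 45892)
Add(209972, Mul(-1, m)) = Add(209972, Mul(-1, 45892)) = Add(209972, -45892) = 164080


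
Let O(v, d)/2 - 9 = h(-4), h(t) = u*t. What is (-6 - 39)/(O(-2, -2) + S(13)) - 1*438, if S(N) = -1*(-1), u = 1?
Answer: -4863/11 ≈ -442.09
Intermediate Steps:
h(t) = t (h(t) = 1*t = t)
O(v, d) = 10 (O(v, d) = 18 + 2*(-4) = 18 - 8 = 10)
S(N) = 1
(-6 - 39)/(O(-2, -2) + S(13)) - 1*438 = (-6 - 39)/(10 + 1) - 1*438 = -45/11 - 438 = -4863/11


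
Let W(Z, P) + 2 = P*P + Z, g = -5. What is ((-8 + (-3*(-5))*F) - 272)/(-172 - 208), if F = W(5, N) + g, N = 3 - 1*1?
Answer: 25/38 ≈ 0.65790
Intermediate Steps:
N = 2 (N = 3 - 1 = 2)
W(Z, P) = -2 + Z + P² (W(Z, P) = -2 + (P*P + Z) = -2 + (P² + Z) = -2 + (Z + P²) = -2 + Z + P²)
F = 2 (F = (-2 + 5 + 2²) - 5 = (-2 + 5 + 4) - 5 = 7 - 5 = 2)
((-8 + (-3*(-5))*F) - 272)/(-172 - 208) = ((-8 - 3*(-5)*2) - 272)/(-172 - 208) = ((-8 + 15*2) - 272)/(-380) = ((-8 + 30) - 272)*(-1/380) = (22 - 272)*(-1/380) = -250*(-1/380) = 25/38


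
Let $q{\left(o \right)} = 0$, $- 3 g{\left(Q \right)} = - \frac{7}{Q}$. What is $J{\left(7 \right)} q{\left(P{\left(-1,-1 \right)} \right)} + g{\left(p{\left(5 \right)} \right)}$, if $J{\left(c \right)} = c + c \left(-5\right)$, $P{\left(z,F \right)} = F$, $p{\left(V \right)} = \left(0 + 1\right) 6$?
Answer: $\frac{7}{18} \approx 0.38889$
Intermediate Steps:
$p{\left(V \right)} = 6$ ($p{\left(V \right)} = 1 \cdot 6 = 6$)
$g{\left(Q \right)} = \frac{7}{3 Q}$ ($g{\left(Q \right)} = - \frac{\left(-7\right) \frac{1}{Q}}{3} = \frac{7}{3 Q}$)
$J{\left(c \right)} = - 4 c$ ($J{\left(c \right)} = c - 5 c = - 4 c$)
$J{\left(7 \right)} q{\left(P{\left(-1,-1 \right)} \right)} + g{\left(p{\left(5 \right)} \right)} = \left(-4\right) 7 \cdot 0 + \frac{7}{3 \cdot 6} = \left(-28\right) 0 + \frac{7}{3} \cdot \frac{1}{6} = 0 + \frac{7}{18} = \frac{7}{18}$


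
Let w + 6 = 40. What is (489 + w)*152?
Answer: 79496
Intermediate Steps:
w = 34 (w = -6 + 40 = 34)
(489 + w)*152 = (489 + 34)*152 = 523*152 = 79496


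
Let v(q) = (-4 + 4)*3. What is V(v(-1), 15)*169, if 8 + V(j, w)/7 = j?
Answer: -9464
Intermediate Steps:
v(q) = 0 (v(q) = 0*3 = 0)
V(j, w) = -56 + 7*j
V(v(-1), 15)*169 = (-56 + 7*0)*169 = (-56 + 0)*169 = -56*169 = -9464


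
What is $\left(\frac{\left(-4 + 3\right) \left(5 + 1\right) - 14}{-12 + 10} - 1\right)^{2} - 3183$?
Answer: $-3102$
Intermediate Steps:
$\left(\frac{\left(-4 + 3\right) \left(5 + 1\right) - 14}{-12 + 10} - 1\right)^{2} - 3183 = \left(\frac{\left(-1\right) 6 - 14}{-2} - 1\right)^{2} - 3183 = \left(\left(-6 - 14\right) \left(- \frac{1}{2}\right) - 1\right)^{2} - 3183 = \left(\left(-20\right) \left(- \frac{1}{2}\right) - 1\right)^{2} - 3183 = \left(10 - 1\right)^{2} - 3183 = 9^{2} - 3183 = 81 - 3183 = -3102$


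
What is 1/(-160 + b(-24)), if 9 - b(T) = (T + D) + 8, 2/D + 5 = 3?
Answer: -1/134 ≈ -0.0074627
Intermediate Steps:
D = -1 (D = 2/(-5 + 3) = 2/(-2) = 2*(-1/2) = -1)
b(T) = 2 - T (b(T) = 9 - ((T - 1) + 8) = 9 - ((-1 + T) + 8) = 9 - (7 + T) = 9 + (-7 - T) = 2 - T)
1/(-160 + b(-24)) = 1/(-160 + (2 - 1*(-24))) = 1/(-160 + (2 + 24)) = 1/(-160 + 26) = 1/(-134) = -1/134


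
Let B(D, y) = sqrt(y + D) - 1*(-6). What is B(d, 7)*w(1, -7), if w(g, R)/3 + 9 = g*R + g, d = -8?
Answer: -270 - 45*I ≈ -270.0 - 45.0*I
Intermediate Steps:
w(g, R) = -27 + 3*g + 3*R*g (w(g, R) = -27 + 3*(g*R + g) = -27 + 3*(R*g + g) = -27 + 3*(g + R*g) = -27 + (3*g + 3*R*g) = -27 + 3*g + 3*R*g)
B(D, y) = 6 + sqrt(D + y) (B(D, y) = sqrt(D + y) + 6 = 6 + sqrt(D + y))
B(d, 7)*w(1, -7) = (6 + sqrt(-8 + 7))*(-27 + 3*1 + 3*(-7)*1) = (6 + sqrt(-1))*(-27 + 3 - 21) = (6 + I)*(-45) = -270 - 45*I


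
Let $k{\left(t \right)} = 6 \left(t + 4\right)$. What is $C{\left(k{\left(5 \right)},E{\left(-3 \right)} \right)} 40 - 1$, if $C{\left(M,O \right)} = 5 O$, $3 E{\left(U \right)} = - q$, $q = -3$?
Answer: $199$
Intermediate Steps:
$k{\left(t \right)} = 24 + 6 t$ ($k{\left(t \right)} = 6 \left(4 + t\right) = 24 + 6 t$)
$E{\left(U \right)} = 1$ ($E{\left(U \right)} = \frac{\left(-1\right) \left(-3\right)}{3} = \frac{1}{3} \cdot 3 = 1$)
$C{\left(k{\left(5 \right)},E{\left(-3 \right)} \right)} 40 - 1 = 5 \cdot 1 \cdot 40 - 1 = 5 \cdot 40 - 1 = 200 - 1 = 199$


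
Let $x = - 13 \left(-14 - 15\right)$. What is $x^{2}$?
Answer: $142129$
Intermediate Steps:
$x = 377$ ($x = \left(-13\right) \left(-29\right) = 377$)
$x^{2} = 377^{2} = 142129$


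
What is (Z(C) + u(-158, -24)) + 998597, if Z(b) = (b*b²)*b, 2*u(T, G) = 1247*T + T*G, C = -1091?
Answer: 1416769760941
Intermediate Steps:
u(T, G) = 1247*T/2 + G*T/2 (u(T, G) = (1247*T + T*G)/2 = (1247*T + G*T)/2 = 1247*T/2 + G*T/2)
Z(b) = b⁴ (Z(b) = b³*b = b⁴)
(Z(C) + u(-158, -24)) + 998597 = ((-1091)⁴ + (½)*(-158)*(1247 - 24)) + 998597 = (1416768858961 + (½)*(-158)*1223) + 998597 = (1416768858961 - 96617) + 998597 = 1416768762344 + 998597 = 1416769760941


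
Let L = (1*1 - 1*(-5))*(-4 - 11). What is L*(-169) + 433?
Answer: 15643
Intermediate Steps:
L = -90 (L = (1 + 5)*(-15) = 6*(-15) = -90)
L*(-169) + 433 = -90*(-169) + 433 = 15210 + 433 = 15643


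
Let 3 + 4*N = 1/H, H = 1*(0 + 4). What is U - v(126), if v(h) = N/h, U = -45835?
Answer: -92403349/2016 ≈ -45835.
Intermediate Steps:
H = 4 (H = 1*4 = 4)
N = -11/16 (N = -¾ + (¼)/4 = -¾ + (¼)*(¼) = -¾ + 1/16 = -11/16 ≈ -0.68750)
v(h) = -11/(16*h)
U - v(126) = -45835 - (-11)/(16*126) = -45835 - 1*(-11/2016) = -45835 + 11/2016 = -92403349/2016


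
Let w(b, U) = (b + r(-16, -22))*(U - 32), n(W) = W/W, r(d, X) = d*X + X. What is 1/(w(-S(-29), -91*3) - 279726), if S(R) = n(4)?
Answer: -1/380071 ≈ -2.6311e-6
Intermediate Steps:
r(d, X) = X + X*d (r(d, X) = X*d + X = X + X*d)
n(W) = 1
S(R) = 1
w(b, U) = (-32 + U)*(330 + b) (w(b, U) = (b - 22*(1 - 16))*(U - 32) = (b - 22*(-15))*(-32 + U) = (b + 330)*(-32 + U) = (330 + b)*(-32 + U) = (-32 + U)*(330 + b))
1/(w(-S(-29), -91*3) - 279726) = 1/((-10560 - (-32) + 330*(-91*3) + (-91*3)*(-1*1)) - 279726) = 1/((-10560 - 32*(-1) + 330*(-273) - 273*(-1)) - 279726) = 1/((-10560 + 32 - 90090 + 273) - 279726) = 1/(-100345 - 279726) = 1/(-380071) = -1/380071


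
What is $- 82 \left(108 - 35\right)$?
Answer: $-5986$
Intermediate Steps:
$- 82 \left(108 - 35\right) = \left(-82\right) 73 = -5986$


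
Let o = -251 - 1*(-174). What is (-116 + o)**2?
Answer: 37249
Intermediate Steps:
o = -77 (o = -251 + 174 = -77)
(-116 + o)**2 = (-116 - 77)**2 = (-193)**2 = 37249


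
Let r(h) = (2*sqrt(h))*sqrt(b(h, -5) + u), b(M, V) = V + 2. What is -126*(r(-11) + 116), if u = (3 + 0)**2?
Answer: -14616 - 252*I*sqrt(66) ≈ -14616.0 - 2047.3*I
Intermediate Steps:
b(M, V) = 2 + V
u = 9 (u = 3**2 = 9)
r(h) = 2*sqrt(6)*sqrt(h) (r(h) = (2*sqrt(h))*sqrt((2 - 5) + 9) = (2*sqrt(h))*sqrt(-3 + 9) = (2*sqrt(h))*sqrt(6) = 2*sqrt(6)*sqrt(h))
-126*(r(-11) + 116) = -126*(2*sqrt(6)*sqrt(-11) + 116) = -126*(2*sqrt(6)*(I*sqrt(11)) + 116) = -126*(2*I*sqrt(66) + 116) = -126*(116 + 2*I*sqrt(66)) = -14616 - 252*I*sqrt(66)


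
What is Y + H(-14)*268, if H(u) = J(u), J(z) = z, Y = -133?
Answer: -3885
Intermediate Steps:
H(u) = u
Y + H(-14)*268 = -133 - 14*268 = -133 - 3752 = -3885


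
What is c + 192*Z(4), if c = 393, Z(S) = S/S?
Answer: 585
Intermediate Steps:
Z(S) = 1
c + 192*Z(4) = 393 + 192*1 = 393 + 192 = 585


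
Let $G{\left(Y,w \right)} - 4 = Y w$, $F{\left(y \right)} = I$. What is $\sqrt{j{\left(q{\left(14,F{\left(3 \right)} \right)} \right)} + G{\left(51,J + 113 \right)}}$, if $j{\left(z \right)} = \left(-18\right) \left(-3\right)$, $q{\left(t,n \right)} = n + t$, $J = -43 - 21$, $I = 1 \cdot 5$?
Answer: $\sqrt{2557} \approx 50.567$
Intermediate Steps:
$I = 5$
$J = -64$
$F{\left(y \right)} = 5$
$G{\left(Y,w \right)} = 4 + Y w$
$j{\left(z \right)} = 54$
$\sqrt{j{\left(q{\left(14,F{\left(3 \right)} \right)} \right)} + G{\left(51,J + 113 \right)}} = \sqrt{54 + \left(4 + 51 \left(-64 + 113\right)\right)} = \sqrt{54 + \left(4 + 51 \cdot 49\right)} = \sqrt{54 + \left(4 + 2499\right)} = \sqrt{54 + 2503} = \sqrt{2557}$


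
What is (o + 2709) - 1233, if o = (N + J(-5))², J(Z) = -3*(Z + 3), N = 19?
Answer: 2101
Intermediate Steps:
J(Z) = -9 - 3*Z (J(Z) = -3*(3 + Z) = -9 - 3*Z)
o = 625 (o = (19 + (-9 - 3*(-5)))² = (19 + (-9 + 15))² = (19 + 6)² = 25² = 625)
(o + 2709) - 1233 = (625 + 2709) - 1233 = 3334 - 1233 = 2101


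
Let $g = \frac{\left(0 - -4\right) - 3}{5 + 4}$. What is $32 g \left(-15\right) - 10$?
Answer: $- \frac{190}{3} \approx -63.333$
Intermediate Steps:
$g = \frac{1}{9}$ ($g = \frac{\left(0 + 4\right) - 3}{9} = \left(4 - 3\right) \frac{1}{9} = 1 \cdot \frac{1}{9} = \frac{1}{9} \approx 0.11111$)
$32 g \left(-15\right) - 10 = 32 \cdot \frac{1}{9} \left(-15\right) - 10 = 32 \left(- \frac{5}{3}\right) - 10 = - \frac{160}{3} - 10 = - \frac{190}{3}$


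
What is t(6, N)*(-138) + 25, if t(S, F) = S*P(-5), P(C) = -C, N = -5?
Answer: -4115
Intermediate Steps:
t(S, F) = 5*S (t(S, F) = S*(-1*(-5)) = S*5 = 5*S)
t(6, N)*(-138) + 25 = (5*6)*(-138) + 25 = 30*(-138) + 25 = -4140 + 25 = -4115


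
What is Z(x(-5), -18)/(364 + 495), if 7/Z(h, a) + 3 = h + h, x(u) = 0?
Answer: -7/2577 ≈ -0.0027163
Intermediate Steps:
Z(h, a) = 7/(-3 + 2*h) (Z(h, a) = 7/(-3 + (h + h)) = 7/(-3 + 2*h))
Z(x(-5), -18)/(364 + 495) = (7/(-3 + 2*0))/(364 + 495) = (7/(-3 + 0))/859 = (7/(-3))*(1/859) = (7*(-⅓))*(1/859) = -7/3*1/859 = -7/2577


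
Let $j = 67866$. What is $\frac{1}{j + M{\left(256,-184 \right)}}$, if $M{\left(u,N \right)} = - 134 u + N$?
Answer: $\frac{1}{33378} \approx 2.996 \cdot 10^{-5}$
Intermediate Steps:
$M{\left(u,N \right)} = N - 134 u$
$\frac{1}{j + M{\left(256,-184 \right)}} = \frac{1}{67866 - 34488} = \frac{1}{33378}$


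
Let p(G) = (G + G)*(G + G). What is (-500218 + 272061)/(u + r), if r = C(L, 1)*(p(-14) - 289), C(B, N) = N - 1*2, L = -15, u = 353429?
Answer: -228157/352934 ≈ -0.64646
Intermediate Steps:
p(G) = 4*G² (p(G) = (2*G)*(2*G) = 4*G²)
C(B, N) = -2 + N (C(B, N) = N - 2 = -2 + N)
r = -495 (r = (-2 + 1)*(4*(-14)² - 289) = -(4*196 - 289) = -(784 - 289) = -1*495 = -495)
(-500218 + 272061)/(u + r) = (-500218 + 272061)/(353429 - 495) = -228157/352934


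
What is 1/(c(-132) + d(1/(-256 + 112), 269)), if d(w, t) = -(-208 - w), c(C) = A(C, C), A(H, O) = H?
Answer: 144/10943 ≈ 0.013159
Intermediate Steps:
c(C) = C
d(w, t) = 208 + w
1/(c(-132) + d(1/(-256 + 112), 269)) = 1/(-132 + (208 + 1/(-256 + 112))) = 1/(-132 + (208 + 1/(-144))) = 1/(-132 + (208 - 1/144)) = 1/(-132 + 29951/144) = 1/(10943/144) = 144/10943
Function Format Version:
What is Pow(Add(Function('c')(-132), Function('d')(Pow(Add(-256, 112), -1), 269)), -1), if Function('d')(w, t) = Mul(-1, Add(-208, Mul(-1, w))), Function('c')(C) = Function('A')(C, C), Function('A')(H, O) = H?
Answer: Rational(144, 10943) ≈ 0.013159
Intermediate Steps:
Function('c')(C) = C
Function('d')(w, t) = Add(208, w)
Pow(Add(Function('c')(-132), Function('d')(Pow(Add(-256, 112), -1), 269)), -1) = Pow(Add(-132, Add(208, Pow(Add(-256, 112), -1))), -1) = Pow(Add(-132, Add(208, Pow(-144, -1))), -1) = Pow(Add(-132, Add(208, Rational(-1, 144))), -1) = Pow(Add(-132, Rational(29951, 144)), -1) = Pow(Rational(10943, 144), -1) = Rational(144, 10943)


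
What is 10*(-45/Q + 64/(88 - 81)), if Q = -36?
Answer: 1455/14 ≈ 103.93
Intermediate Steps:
10*(-45/Q + 64/(88 - 81)) = 10*(-45/(-36) + 64/(88 - 81)) = 10*(-45*(-1/36) + 64/7) = 10*(5/4 + 64*(1/7)) = 10*(5/4 + 64/7) = 10*(291/28) = 1455/14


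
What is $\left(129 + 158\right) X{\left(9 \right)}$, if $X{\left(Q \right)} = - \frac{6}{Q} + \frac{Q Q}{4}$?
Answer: $\frac{67445}{12} \approx 5620.4$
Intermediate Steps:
$X{\left(Q \right)} = - \frac{6}{Q} + \frac{Q^{2}}{4}$ ($X{\left(Q \right)} = - \frac{6}{Q} + Q^{2} \cdot \frac{1}{4} = - \frac{6}{Q} + \frac{Q^{2}}{4}$)
$\left(129 + 158\right) X{\left(9 \right)} = \left(129 + 158\right) \frac{-24 + 9^{3}}{4 \cdot 9} = 287 \cdot \frac{1}{4} \cdot \frac{1}{9} \left(-24 + 729\right) = 287 \cdot \frac{1}{4} \cdot \frac{1}{9} \cdot 705 = 287 \cdot \frac{235}{12} = \frac{67445}{12}$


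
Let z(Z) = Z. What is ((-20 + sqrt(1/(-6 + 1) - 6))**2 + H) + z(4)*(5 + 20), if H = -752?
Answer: -652 + (100 - I*sqrt(155))**2/25 ≈ -258.2 - 99.599*I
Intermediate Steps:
((-20 + sqrt(1/(-6 + 1) - 6))**2 + H) + z(4)*(5 + 20) = ((-20 + sqrt(1/(-6 + 1) - 6))**2 - 752) + 4*(5 + 20) = ((-20 + sqrt(1/(-5) - 6))**2 - 752) + 4*25 = ((-20 + sqrt(-1/5 - 6))**2 - 752) + 100 = ((-20 + sqrt(-31/5))**2 - 752) + 100 = ((-20 + I*sqrt(155)/5)**2 - 752) + 100 = (-752 + (-20 + I*sqrt(155)/5)**2) + 100 = -652 + (-20 + I*sqrt(155)/5)**2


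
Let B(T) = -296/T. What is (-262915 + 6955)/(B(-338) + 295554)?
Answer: -21628620/24974387 ≈ -0.86603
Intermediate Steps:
(-262915 + 6955)/(B(-338) + 295554) = (-262915 + 6955)/(-296/(-338) + 295554) = -255960/(-296*(-1/338) + 295554) = -255960/(148/169 + 295554) = -255960/49948774/169 = -255960*169/49948774 = -21628620/24974387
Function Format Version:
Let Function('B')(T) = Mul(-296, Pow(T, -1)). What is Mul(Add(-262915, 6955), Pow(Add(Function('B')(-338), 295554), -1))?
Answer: Rational(-21628620, 24974387) ≈ -0.86603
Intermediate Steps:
Mul(Add(-262915, 6955), Pow(Add(Function('B')(-338), 295554), -1)) = Mul(Add(-262915, 6955), Pow(Add(Mul(-296, Pow(-338, -1)), 295554), -1)) = Mul(-255960, Pow(Add(Mul(-296, Rational(-1, 338)), 295554), -1)) = Mul(-255960, Pow(Add(Rational(148, 169), 295554), -1)) = Mul(-255960, Pow(Rational(49948774, 169), -1)) = Mul(-255960, Rational(169, 49948774)) = Rational(-21628620, 24974387)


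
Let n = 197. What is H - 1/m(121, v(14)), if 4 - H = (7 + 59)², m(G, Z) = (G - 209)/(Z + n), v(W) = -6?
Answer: -382785/88 ≈ -4349.8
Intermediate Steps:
m(G, Z) = (-209 + G)/(197 + Z) (m(G, Z) = (G - 209)/(Z + 197) = (-209 + G)/(197 + Z))
H = -4352 (H = 4 - (7 + 59)² = 4 - 1*66² = 4 - 1*4356 = 4 - 4356 = -4352)
H - 1/m(121, v(14)) = -4352 - 1/((-209 + 121)/(197 - 6)) = -4352 - 1/(-88/191) = -4352 - 1*(-191/88) = -4352 + 191/88 = -382785/88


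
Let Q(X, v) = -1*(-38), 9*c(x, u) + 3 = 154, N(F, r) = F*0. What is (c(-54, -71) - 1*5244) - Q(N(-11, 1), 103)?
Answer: -47387/9 ≈ -5265.2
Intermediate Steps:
N(F, r) = 0
c(x, u) = 151/9 (c(x, u) = -⅓ + (⅑)*154 = -⅓ + 154/9 = 151/9)
Q(X, v) = 38
(c(-54, -71) - 1*5244) - Q(N(-11, 1), 103) = (151/9 - 1*5244) - 1*38 = (151/9 - 5244) - 38 = -47045/9 - 38 = -47387/9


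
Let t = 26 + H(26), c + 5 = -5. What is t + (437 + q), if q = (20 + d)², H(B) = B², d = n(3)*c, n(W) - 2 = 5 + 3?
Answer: 7539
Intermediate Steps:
n(W) = 10 (n(W) = 2 + (5 + 3) = 2 + 8 = 10)
c = -10 (c = -5 - 5 = -10)
d = -100 (d = 10*(-10) = -100)
q = 6400 (q = (20 - 100)² = (-80)² = 6400)
t = 702 (t = 26 + 26² = 26 + 676 = 702)
t + (437 + q) = 702 + (437 + 6400) = 702 + 6837 = 7539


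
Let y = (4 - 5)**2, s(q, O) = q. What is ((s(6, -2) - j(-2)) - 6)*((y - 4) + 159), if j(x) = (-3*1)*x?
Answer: -936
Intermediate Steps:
j(x) = -3*x
y = 1 (y = (-1)**2 = 1)
((s(6, -2) - j(-2)) - 6)*((y - 4) + 159) = ((6 - (-3)*(-2)) - 6)*((1 - 4) + 159) = ((6 - 1*6) - 6)*(-3 + 159) = ((6 - 6) - 6)*156 = (0 - 6)*156 = -6*156 = -936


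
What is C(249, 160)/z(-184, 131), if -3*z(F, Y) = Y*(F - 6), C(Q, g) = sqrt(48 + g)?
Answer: 6*sqrt(13)/12445 ≈ 0.0017383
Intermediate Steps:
z(F, Y) = -Y*(-6 + F)/3 (z(F, Y) = -Y*(F - 6)/3 = -Y*(-6 + F)/3)
C(249, 160)/z(-184, 131) = sqrt(48 + 160)/(((1/3)*131*(6 - 1*(-184)))) = sqrt(208)/(((1/3)*131*(6 + 184))) = (4*sqrt(13))/(((1/3)*131*190)) = (4*sqrt(13))/(24890/3) = (4*sqrt(13))*(3/24890) = 6*sqrt(13)/12445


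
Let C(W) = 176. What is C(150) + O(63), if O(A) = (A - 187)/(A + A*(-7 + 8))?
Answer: 11026/63 ≈ 175.02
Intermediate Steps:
O(A) = (-187 + A)/(2*A) (O(A) = (-187 + A)/(A + A*1) = (-187 + A)/(A + A) = (-187 + A)/((2*A)) = (-187 + A)*(1/(2*A)) = (-187 + A)/(2*A))
C(150) + O(63) = 176 + (½)*(-187 + 63)/63 = 176 + (½)*(1/63)*(-124) = 176 - 62/63 = 11026/63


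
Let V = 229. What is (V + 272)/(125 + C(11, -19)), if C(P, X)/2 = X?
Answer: 167/29 ≈ 5.7586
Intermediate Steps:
C(P, X) = 2*X
(V + 272)/(125 + C(11, -19)) = (229 + 272)/(125 + 2*(-19)) = 501/(125 - 38) = 501/87 = 501*(1/87) = 167/29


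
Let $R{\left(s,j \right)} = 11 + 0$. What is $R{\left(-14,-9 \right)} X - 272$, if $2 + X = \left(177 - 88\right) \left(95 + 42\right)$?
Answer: $133829$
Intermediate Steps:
$R{\left(s,j \right)} = 11$
$X = 12191$ ($X = -2 + \left(177 - 88\right) \left(95 + 42\right) = -2 + 89 \cdot 137 = -2 + 12193 = 12191$)
$R{\left(-14,-9 \right)} X - 272 = 11 \cdot 12191 - 272 = 134101 - 272 = 133829$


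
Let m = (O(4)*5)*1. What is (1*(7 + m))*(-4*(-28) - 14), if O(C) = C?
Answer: 2646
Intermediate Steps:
m = 20 (m = (4*5)*1 = 20*1 = 20)
(1*(7 + m))*(-4*(-28) - 14) = (1*(7 + 20))*(-4*(-28) - 14) = (1*27)*(112 - 14) = 27*98 = 2646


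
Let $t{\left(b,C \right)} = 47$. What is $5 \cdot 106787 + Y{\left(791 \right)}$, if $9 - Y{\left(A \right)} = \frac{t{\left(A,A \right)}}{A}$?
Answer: $\frac{422349657}{791} \approx 5.3394 \cdot 10^{5}$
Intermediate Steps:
$Y{\left(A \right)} = 9 - \frac{47}{A}$
$5 \cdot 106787 + Y{\left(791 \right)} = 5 \cdot 106787 + \left(9 - \frac{47}{791}\right) = 533935 + \left(9 - \frac{47}{791}\right) = 533935 + \frac{7072}{791} = \frac{422349657}{791}$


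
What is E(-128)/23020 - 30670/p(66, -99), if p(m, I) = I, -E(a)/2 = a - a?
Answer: 30670/99 ≈ 309.80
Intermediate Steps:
E(a) = 0 (E(a) = -2*(a - a) = -2*0 = 0)
E(-128)/23020 - 30670/p(66, -99) = 0/23020 - 30670/(-99) = 0*(1/23020) - 30670*(-1/99) = 0 + 30670/99 = 30670/99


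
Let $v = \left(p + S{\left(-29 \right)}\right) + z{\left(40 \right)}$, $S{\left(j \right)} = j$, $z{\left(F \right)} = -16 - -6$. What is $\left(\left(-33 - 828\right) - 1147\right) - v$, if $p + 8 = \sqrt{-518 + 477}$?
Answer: $-1961 - i \sqrt{41} \approx -1961.0 - 6.4031 i$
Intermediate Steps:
$z{\left(F \right)} = -10$ ($z{\left(F \right)} = -16 + 6 = -10$)
$p = -8 + i \sqrt{41}$ ($p = -8 + \sqrt{-518 + 477} = -8 + \sqrt{-41} = -8 + i \sqrt{41} \approx -8.0 + 6.4031 i$)
$v = -47 + i \sqrt{41}$ ($v = \left(\left(-8 + i \sqrt{41}\right) - 29\right) - 10 = \left(-37 + i \sqrt{41}\right) - 10 = -47 + i \sqrt{41} \approx -47.0 + 6.4031 i$)
$\left(\left(-33 - 828\right) - 1147\right) - v = \left(\left(-33 - 828\right) - 1147\right) - \left(-47 + i \sqrt{41}\right) = \left(-861 - 1147\right) + \left(47 - i \sqrt{41}\right) = -2008 + \left(47 - i \sqrt{41}\right) = -1961 - i \sqrt{41}$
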